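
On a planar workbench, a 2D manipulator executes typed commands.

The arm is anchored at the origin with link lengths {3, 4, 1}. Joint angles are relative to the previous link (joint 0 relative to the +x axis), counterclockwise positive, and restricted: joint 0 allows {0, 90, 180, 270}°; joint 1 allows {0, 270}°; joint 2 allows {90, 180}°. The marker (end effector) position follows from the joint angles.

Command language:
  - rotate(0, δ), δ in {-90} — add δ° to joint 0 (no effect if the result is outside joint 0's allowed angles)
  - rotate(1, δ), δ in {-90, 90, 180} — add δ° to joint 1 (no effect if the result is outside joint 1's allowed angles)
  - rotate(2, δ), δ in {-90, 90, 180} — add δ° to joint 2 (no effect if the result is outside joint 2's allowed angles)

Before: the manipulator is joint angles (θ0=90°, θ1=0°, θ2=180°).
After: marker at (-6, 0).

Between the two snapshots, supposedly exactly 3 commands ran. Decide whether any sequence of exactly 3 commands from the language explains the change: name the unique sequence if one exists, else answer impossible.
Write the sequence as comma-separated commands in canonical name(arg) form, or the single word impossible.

t0: joint angles (θ0=90°, θ1=0°, θ2=180°)
t=1 rotate(0, -90) ⇒ joint angles (θ0=0°, θ1=0°, θ2=180°)
t=2 rotate(0, -90) ⇒ joint angles (θ0=270°, θ1=0°, θ2=180°)
t=3 rotate(0, -90) ⇒ joint angles (θ0=180°, θ1=0°, θ2=180°)
no rival 3-sequence matches.

rotate(0, -90), rotate(0, -90), rotate(0, -90)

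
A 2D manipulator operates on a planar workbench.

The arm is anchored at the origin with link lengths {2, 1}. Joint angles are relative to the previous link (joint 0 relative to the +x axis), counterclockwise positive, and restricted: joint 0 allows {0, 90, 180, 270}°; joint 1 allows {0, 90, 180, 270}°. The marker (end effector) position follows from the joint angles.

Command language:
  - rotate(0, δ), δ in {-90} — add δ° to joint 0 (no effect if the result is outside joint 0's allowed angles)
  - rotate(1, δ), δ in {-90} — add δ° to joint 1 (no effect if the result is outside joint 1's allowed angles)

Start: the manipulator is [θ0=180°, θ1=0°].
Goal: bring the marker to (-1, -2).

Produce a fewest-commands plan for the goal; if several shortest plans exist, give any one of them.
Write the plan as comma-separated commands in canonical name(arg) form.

begin: [θ0=180°, θ1=0°]
step 1 (rotate(1, -90)): [θ0=180°, θ1=270°]
step 2 (rotate(0, -90)): [θ0=90°, θ1=270°]
step 3 (rotate(0, -90)): [θ0=0°, θ1=270°]
step 4 (rotate(0, -90)): [θ0=270°, θ1=270°]
no 3-step plan works, so 4 is optimal.

rotate(1, -90), rotate(0, -90), rotate(0, -90), rotate(0, -90)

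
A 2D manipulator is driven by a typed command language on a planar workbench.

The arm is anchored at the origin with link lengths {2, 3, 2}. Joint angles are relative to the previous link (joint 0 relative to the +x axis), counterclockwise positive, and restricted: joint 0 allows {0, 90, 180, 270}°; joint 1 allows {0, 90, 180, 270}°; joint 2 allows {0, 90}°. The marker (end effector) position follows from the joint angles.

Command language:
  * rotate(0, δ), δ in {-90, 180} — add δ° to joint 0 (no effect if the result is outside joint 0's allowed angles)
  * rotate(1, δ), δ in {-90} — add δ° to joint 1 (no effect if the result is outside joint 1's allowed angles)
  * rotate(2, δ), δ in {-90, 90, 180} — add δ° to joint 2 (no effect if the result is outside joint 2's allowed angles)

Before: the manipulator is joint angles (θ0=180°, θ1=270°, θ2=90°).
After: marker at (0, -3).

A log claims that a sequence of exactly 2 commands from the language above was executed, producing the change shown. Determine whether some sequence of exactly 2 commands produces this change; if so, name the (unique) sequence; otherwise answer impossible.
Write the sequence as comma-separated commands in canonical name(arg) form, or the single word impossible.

rotate(1, -90), rotate(1, -90)

begin: joint angles (θ0=180°, θ1=270°, θ2=90°)
1. rotate(1, -90) → joint angles (θ0=180°, θ1=180°, θ2=90°)
2. rotate(1, -90) → joint angles (θ0=180°, θ1=90°, θ2=90°)
uniquely the one of 36 2-step routes that fits.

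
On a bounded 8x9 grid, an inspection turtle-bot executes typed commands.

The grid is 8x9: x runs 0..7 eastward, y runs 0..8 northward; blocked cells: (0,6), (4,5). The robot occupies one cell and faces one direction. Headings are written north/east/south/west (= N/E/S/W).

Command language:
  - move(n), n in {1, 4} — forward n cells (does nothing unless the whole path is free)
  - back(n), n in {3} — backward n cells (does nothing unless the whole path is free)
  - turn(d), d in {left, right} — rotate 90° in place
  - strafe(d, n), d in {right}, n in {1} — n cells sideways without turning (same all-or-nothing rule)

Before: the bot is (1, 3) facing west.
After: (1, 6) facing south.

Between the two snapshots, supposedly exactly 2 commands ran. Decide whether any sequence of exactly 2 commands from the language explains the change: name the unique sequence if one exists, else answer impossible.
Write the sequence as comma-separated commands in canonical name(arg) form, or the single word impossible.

key: position moved to (1,6) AND the heading swung to S — translation plus rotation needed
initial: (1, 3) facing west
step 1 (turn(left)): (1, 3) facing south
step 2 (back(3)): (1, 6) facing south
no rival 2-sequence matches.

turn(left), back(3)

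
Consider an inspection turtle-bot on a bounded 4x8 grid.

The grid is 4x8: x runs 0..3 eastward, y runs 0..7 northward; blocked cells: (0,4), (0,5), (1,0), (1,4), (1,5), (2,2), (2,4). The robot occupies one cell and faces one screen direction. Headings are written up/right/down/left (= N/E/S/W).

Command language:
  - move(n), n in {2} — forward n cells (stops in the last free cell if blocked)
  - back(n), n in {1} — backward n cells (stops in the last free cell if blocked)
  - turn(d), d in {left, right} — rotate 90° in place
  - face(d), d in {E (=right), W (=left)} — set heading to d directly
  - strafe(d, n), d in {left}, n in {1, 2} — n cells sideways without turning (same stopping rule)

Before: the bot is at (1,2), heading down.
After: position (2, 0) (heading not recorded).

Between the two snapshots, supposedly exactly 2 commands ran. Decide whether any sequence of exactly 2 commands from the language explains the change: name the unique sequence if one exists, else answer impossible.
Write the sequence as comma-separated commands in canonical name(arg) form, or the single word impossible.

every 2-command combo misses the target.

impossible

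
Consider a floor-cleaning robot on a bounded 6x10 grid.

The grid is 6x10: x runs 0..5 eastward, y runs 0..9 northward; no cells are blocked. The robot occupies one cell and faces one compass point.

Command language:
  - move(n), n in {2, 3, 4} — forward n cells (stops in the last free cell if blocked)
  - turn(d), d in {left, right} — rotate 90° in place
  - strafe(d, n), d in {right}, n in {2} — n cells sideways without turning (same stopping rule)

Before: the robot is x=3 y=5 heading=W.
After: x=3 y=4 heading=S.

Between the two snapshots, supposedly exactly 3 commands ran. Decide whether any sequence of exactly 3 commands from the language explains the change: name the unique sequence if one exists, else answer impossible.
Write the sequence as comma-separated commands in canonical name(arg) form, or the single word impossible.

key: order matters: swapping strafe(right, 2) and move(3) lands elsewhere
start: x=3 y=5 heading=W
t=1 strafe(right, 2) ⇒ x=3 y=7 heading=W
t=2 turn(left) ⇒ x=3 y=7 heading=S
t=3 move(3) ⇒ x=3 y=4 heading=S
no other 3-command option fits: unique.

strafe(right, 2), turn(left), move(3)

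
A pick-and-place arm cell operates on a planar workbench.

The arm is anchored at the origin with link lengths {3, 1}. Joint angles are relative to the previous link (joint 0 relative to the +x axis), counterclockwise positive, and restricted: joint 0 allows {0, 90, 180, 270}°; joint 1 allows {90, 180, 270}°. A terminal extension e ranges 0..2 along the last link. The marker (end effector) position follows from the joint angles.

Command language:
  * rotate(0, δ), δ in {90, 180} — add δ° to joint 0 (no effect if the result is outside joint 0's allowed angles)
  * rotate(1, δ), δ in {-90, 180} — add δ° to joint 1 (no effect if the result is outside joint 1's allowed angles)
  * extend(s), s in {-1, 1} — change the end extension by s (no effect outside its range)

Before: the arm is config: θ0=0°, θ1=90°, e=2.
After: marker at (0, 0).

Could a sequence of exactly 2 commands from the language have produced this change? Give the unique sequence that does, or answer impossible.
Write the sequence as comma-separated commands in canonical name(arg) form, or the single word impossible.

key: order matters: swapping rotate(1, 180) and rotate(1, -90) lands elsewhere
start: config: θ0=0°, θ1=90°, e=2
1. rotate(1, 180) → config: θ0=0°, θ1=270°, e=2
2. rotate(1, -90) → config: θ0=0°, θ1=180°, e=2
uniquely the one of 36 2-step routes that fits.

rotate(1, 180), rotate(1, -90)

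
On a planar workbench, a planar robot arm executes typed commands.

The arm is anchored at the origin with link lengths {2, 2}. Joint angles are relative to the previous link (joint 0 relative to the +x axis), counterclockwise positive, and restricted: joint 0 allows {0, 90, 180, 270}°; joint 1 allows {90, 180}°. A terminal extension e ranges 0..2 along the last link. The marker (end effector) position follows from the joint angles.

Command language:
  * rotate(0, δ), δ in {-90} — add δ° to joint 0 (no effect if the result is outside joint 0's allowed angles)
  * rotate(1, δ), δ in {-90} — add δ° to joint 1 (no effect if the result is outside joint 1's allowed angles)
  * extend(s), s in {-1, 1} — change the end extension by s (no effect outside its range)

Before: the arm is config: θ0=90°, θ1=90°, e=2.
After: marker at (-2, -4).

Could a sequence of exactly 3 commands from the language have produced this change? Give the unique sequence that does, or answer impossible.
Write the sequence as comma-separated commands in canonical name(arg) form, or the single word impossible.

begin: config: θ0=90°, θ1=90°, e=2
[1] after rotate(0, -90): config: θ0=0°, θ1=90°, e=2
[2] after rotate(0, -90): config: θ0=270°, θ1=90°, e=2
[3] after rotate(0, -90): config: θ0=180°, θ1=90°, e=2
no rival 3-sequence matches.

rotate(0, -90), rotate(0, -90), rotate(0, -90)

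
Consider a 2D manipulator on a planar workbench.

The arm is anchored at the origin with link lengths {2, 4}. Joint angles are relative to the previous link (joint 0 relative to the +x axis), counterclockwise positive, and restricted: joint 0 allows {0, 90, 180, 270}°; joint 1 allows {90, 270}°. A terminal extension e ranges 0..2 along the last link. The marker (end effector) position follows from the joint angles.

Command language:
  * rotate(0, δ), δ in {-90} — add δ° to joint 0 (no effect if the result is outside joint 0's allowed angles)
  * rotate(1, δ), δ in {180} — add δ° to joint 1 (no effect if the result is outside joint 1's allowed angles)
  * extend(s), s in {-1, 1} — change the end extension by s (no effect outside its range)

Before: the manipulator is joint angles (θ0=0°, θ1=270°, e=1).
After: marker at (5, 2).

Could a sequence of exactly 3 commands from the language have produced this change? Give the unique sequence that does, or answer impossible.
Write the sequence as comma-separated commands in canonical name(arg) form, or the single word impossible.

t0: joint angles (θ0=0°, θ1=270°, e=1)
[1] after rotate(0, -90): joint angles (θ0=270°, θ1=270°, e=1)
[2] after rotate(0, -90): joint angles (θ0=180°, θ1=270°, e=1)
[3] after rotate(0, -90): joint angles (θ0=90°, θ1=270°, e=1)
no other 3-command option fits: unique.

rotate(0, -90), rotate(0, -90), rotate(0, -90)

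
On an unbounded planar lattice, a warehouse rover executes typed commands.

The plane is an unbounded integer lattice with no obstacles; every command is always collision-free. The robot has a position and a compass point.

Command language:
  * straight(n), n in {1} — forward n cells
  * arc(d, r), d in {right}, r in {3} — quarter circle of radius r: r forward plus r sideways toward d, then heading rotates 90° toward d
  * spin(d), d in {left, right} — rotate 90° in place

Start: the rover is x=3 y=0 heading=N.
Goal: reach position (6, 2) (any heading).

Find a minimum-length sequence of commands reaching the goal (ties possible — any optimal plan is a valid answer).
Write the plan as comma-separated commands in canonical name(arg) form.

initial: x=3 y=0 heading=N
step 1 (arc(right, 3)): x=6 y=3 heading=E
step 2 (spin(right)): x=6 y=3 heading=S
step 3 (straight(1)): x=6 y=2 heading=S
minimal: 3 command(s), checked below 3.

arc(right, 3), spin(right), straight(1)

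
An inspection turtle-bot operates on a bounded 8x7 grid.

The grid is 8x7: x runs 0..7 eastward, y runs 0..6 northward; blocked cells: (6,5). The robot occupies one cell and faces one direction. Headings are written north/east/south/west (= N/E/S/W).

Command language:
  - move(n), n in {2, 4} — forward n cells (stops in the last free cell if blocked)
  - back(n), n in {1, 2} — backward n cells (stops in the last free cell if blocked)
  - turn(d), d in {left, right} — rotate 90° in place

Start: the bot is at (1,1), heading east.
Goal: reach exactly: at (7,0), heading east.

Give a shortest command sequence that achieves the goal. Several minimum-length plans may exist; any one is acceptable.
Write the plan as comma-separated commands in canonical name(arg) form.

t0: at (1,1), heading east
step 1 (move(4)): at (5,1), heading east
step 2 (move(4)): at (7,1), heading east
step 3 (turn(right)): at (7,1), heading south
step 4 (move(4)): at (7,0), heading south
step 5 (turn(left)): at (7,0), heading east
nothing shorter than 5 reaches the goal.

move(4), move(4), turn(right), move(4), turn(left)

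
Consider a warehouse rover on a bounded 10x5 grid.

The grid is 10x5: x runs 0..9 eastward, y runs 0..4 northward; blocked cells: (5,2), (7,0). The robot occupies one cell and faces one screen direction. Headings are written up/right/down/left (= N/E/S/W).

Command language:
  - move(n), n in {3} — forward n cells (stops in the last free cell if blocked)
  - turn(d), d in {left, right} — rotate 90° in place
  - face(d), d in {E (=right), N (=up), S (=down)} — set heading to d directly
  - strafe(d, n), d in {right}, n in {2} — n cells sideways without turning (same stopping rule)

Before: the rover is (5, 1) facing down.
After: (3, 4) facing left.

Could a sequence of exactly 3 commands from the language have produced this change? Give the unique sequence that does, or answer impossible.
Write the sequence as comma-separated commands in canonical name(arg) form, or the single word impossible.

checked all 3-command options: none fits.

impossible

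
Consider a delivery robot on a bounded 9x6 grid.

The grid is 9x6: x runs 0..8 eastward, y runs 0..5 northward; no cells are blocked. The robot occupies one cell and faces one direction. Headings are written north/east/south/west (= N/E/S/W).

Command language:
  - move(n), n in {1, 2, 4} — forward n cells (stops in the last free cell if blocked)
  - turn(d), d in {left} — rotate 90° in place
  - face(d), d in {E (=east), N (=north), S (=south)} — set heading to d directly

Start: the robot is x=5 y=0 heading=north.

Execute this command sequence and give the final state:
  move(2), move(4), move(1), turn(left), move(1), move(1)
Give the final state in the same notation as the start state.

initial: x=5 y=0 heading=north
1. move(2) → x=5 y=2 heading=north
2. move(4) → x=5 y=5 heading=north
3. move(1) → x=5 y=5 heading=north
4. turn(left) → x=5 y=5 heading=west
5. move(1) → x=4 y=5 heading=west
6. move(1) → x=3 y=5 heading=west

x=3 y=5 heading=west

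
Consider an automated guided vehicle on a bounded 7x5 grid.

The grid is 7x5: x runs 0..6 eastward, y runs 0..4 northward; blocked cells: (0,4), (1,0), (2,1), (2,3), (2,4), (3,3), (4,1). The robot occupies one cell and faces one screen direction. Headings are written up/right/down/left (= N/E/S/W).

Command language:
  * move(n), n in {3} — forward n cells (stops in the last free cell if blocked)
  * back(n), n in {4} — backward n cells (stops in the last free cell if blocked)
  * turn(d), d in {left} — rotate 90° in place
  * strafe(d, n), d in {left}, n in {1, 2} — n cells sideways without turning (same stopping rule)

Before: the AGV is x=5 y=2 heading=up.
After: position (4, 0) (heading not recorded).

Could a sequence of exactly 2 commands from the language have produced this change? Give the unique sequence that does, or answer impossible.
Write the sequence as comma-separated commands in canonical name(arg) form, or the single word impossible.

key: back(4) runs into the grid edge before its full distance
t0: x=5 y=2 heading=up
[1] after back(4): x=5 y=0 heading=up
[2] after strafe(left, 1): x=4 y=0 heading=up
no rival 2-sequence matches.

back(4), strafe(left, 1)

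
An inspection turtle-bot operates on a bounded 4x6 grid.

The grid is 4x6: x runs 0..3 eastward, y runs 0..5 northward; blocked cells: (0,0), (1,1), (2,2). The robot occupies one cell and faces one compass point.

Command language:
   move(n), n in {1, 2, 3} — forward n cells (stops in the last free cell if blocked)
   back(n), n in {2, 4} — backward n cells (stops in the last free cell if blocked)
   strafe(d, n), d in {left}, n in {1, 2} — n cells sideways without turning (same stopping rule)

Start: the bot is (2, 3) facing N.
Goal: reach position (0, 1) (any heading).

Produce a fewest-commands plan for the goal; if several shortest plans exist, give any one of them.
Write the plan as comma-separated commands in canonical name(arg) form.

strafe(left, 2), back(2)

begin: (2, 3) facing N
t=1 strafe(left, 2) ⇒ (0, 3) facing N
t=2 back(2) ⇒ (0, 1) facing N
minimal: 2 command(s), checked below 2.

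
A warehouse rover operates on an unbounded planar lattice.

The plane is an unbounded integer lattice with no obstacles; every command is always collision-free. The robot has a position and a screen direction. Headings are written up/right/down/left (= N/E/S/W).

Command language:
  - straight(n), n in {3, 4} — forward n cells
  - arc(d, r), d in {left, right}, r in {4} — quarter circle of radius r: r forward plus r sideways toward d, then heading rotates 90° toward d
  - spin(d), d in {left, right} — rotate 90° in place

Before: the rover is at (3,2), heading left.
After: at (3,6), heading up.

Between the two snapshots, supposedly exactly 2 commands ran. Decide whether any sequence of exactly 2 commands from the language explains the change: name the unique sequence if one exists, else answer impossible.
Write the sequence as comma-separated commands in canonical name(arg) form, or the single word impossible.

key: cell and facing (now N) both changed — the 2 commands mix motion and turning
initial: at (3,2), heading left
1. spin(right) → at (3,2), heading up
2. straight(4) → at (3,6), heading up
uniquely the one of 36 2-step routes that fits.

spin(right), straight(4)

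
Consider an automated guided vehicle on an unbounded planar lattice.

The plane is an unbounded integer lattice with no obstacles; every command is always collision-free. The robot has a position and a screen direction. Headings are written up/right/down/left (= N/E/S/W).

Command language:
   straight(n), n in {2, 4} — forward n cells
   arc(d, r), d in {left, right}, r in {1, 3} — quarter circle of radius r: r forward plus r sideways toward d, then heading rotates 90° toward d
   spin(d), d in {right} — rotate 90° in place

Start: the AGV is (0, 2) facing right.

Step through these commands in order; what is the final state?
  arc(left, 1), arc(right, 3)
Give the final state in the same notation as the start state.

(4, 6) facing right

start: (0, 2) facing right
t=1 arc(left, 1) ⇒ (1, 3) facing up
t=2 arc(right, 3) ⇒ (4, 6) facing right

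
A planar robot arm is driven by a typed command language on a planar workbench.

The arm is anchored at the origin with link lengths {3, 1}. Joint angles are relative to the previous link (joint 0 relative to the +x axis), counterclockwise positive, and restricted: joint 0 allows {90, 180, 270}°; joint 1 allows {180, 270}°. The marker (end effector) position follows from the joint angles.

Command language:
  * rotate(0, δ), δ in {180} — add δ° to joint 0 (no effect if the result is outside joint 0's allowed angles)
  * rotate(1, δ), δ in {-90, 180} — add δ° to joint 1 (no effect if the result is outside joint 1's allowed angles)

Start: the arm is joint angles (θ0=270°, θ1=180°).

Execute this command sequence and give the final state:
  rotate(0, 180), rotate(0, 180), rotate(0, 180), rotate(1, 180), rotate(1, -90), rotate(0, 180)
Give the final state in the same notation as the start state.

joint angles (θ0=270°, θ1=180°)

start: joint angles (θ0=270°, θ1=180°)
1. rotate(0, 180) → joint angles (θ0=90°, θ1=180°)
2. rotate(0, 180) → joint angles (θ0=270°, θ1=180°)
3. rotate(0, 180) → joint angles (θ0=90°, θ1=180°)
4. rotate(1, 180) → joint angles (θ0=90°, θ1=180°)
5. rotate(1, -90) → joint angles (θ0=90°, θ1=180°)
6. rotate(0, 180) → joint angles (θ0=270°, θ1=180°)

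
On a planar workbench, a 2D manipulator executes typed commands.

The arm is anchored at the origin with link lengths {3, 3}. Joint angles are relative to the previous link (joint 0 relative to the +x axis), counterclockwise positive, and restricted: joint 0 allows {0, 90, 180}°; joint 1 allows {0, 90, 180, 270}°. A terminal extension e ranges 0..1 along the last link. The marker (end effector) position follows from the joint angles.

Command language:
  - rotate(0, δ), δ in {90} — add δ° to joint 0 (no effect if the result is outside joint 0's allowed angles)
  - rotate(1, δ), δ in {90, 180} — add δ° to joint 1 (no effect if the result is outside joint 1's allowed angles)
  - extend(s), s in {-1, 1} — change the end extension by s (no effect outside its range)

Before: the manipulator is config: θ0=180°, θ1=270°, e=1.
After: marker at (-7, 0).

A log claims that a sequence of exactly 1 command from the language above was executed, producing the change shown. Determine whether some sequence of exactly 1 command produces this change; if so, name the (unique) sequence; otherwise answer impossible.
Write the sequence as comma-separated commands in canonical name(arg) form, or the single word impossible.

t0: config: θ0=180°, θ1=270°, e=1
step 1 (rotate(1, 90)): config: θ0=180°, θ1=0°, e=1
no other 1-command option fits: unique.

rotate(1, 90)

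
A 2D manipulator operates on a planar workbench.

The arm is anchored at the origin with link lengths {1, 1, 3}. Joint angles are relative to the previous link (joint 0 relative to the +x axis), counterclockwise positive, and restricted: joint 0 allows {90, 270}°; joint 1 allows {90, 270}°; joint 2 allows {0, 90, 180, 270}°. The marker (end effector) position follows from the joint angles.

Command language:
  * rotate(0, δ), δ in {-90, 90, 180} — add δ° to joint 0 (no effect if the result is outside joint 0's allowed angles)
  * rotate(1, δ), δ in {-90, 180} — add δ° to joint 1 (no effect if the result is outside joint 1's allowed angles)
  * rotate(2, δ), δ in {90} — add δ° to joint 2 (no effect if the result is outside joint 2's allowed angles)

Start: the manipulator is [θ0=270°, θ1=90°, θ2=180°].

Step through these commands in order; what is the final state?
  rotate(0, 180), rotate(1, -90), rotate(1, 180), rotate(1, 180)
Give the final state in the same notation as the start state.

[θ0=90°, θ1=90°, θ2=180°]

begin: [θ0=270°, θ1=90°, θ2=180°]
1. rotate(0, 180) → [θ0=90°, θ1=90°, θ2=180°]
2. rotate(1, -90) → [θ0=90°, θ1=90°, θ2=180°]
3. rotate(1, 180) → [θ0=90°, θ1=270°, θ2=180°]
4. rotate(1, 180) → [θ0=90°, θ1=90°, θ2=180°]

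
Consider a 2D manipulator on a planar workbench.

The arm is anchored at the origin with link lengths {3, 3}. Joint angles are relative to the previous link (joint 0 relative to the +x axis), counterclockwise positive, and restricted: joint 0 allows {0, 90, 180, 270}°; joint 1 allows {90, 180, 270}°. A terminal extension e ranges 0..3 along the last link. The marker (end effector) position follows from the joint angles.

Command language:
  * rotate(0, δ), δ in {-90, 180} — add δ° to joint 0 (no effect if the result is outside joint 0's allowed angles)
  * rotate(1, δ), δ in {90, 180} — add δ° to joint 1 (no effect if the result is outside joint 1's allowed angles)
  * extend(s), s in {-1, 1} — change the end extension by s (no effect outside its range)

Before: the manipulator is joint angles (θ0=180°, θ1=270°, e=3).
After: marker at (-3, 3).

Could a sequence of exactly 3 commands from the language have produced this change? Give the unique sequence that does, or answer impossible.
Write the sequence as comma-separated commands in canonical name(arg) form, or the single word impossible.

from: joint angles (θ0=180°, θ1=270°, e=3)
t=1 extend(-1) ⇒ joint angles (θ0=180°, θ1=270°, e=2)
t=2 extend(-1) ⇒ joint angles (θ0=180°, θ1=270°, e=1)
t=3 extend(-1) ⇒ joint angles (θ0=180°, θ1=270°, e=0)
all 216 alternatives checked — unique.

extend(-1), extend(-1), extend(-1)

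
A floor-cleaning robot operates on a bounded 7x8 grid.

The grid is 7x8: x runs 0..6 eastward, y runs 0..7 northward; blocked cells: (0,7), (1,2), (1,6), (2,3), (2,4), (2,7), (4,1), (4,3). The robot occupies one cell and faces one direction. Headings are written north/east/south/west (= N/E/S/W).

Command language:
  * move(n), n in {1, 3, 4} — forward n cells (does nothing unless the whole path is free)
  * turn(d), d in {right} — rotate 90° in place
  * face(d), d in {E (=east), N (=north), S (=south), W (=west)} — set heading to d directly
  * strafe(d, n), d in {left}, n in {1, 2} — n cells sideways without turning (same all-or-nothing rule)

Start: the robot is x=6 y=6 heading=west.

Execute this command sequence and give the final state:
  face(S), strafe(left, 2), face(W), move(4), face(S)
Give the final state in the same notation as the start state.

x=2 y=6 heading=south

from: x=6 y=6 heading=west
1. face(S) → x=6 y=6 heading=south
2. strafe(left, 2) → x=6 y=6 heading=south
3. face(W) → x=6 y=6 heading=west
4. move(4) → x=2 y=6 heading=west
5. face(S) → x=2 y=6 heading=south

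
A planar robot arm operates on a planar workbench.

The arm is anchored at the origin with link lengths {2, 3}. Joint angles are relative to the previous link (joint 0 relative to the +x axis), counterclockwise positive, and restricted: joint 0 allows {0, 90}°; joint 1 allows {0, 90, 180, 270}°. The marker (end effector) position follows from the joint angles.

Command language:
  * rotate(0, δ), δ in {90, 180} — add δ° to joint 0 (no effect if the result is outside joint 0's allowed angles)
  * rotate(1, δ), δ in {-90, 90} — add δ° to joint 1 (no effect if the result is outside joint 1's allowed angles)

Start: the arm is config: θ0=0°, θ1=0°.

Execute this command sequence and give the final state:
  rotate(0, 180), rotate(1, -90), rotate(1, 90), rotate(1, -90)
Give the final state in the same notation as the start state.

config: θ0=0°, θ1=270°

initial: config: θ0=0°, θ1=0°
t=1 rotate(0, 180) ⇒ config: θ0=0°, θ1=0°
t=2 rotate(1, -90) ⇒ config: θ0=0°, θ1=270°
t=3 rotate(1, 90) ⇒ config: θ0=0°, θ1=0°
t=4 rotate(1, -90) ⇒ config: θ0=0°, θ1=270°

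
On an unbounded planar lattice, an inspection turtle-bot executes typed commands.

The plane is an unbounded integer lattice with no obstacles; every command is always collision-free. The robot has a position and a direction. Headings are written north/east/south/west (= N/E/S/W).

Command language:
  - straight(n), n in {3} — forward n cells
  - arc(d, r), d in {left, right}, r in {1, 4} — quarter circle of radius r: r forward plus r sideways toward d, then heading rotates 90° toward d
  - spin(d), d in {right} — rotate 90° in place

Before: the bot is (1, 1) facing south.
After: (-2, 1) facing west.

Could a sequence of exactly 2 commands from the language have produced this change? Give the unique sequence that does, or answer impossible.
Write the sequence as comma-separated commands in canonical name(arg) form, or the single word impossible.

spin(right), straight(3)

key: order matters: swapping spin(right) and straight(3) lands elsewhere
start: (1, 1) facing south
1. spin(right) → (1, 1) facing west
2. straight(3) → (-2, 1) facing west
no rival 2-sequence matches.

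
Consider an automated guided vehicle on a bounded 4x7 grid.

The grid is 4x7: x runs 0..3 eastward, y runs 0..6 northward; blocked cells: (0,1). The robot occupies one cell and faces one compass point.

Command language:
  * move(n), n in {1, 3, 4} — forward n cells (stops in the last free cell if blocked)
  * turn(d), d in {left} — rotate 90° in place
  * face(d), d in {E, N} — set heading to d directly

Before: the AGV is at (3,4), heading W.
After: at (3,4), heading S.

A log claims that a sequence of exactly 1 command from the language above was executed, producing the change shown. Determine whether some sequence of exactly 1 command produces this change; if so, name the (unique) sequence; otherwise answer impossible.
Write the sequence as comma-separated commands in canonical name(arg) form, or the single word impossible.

turn(left)

key: parked at (3,4) the whole time — nothing moves the robot
begin: at (3,4), heading W
t=1 turn(left) ⇒ at (3,4), heading S
all 6 alternatives checked — unique.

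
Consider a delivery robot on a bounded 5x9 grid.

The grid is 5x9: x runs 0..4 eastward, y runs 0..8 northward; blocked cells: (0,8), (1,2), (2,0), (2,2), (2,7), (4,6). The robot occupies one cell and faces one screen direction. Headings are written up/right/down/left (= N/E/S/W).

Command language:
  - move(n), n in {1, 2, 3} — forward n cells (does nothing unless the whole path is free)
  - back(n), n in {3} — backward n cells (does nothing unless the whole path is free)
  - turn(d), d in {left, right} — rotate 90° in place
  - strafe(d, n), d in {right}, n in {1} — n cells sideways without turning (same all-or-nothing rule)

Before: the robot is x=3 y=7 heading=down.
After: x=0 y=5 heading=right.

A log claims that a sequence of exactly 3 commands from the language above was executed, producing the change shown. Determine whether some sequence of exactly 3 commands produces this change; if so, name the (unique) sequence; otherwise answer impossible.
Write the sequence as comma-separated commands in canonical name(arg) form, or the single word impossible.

move(2), turn(left), back(3)

key: running back(3) before move(2) would end elsewhere — order is forced
begin: x=3 y=7 heading=down
step 1 (move(2)): x=3 y=5 heading=down
step 2 (turn(left)): x=3 y=5 heading=right
step 3 (back(3)): x=0 y=5 heading=right
all 343 alternatives checked — unique.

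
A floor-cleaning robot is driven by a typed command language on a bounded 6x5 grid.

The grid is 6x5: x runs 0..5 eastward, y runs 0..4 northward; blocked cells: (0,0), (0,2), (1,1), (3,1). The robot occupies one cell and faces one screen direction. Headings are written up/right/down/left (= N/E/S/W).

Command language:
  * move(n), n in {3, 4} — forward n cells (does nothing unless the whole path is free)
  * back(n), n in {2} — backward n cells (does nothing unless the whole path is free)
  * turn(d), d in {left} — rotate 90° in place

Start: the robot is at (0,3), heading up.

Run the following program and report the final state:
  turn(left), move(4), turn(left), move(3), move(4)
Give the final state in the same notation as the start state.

at (0,3), heading down

from: at (0,3), heading up
t=1 turn(left) ⇒ at (0,3), heading left
t=2 move(4) ⇒ at (0,3), heading left
t=3 turn(left) ⇒ at (0,3), heading down
t=4 move(3) ⇒ at (0,3), heading down
t=5 move(4) ⇒ at (0,3), heading down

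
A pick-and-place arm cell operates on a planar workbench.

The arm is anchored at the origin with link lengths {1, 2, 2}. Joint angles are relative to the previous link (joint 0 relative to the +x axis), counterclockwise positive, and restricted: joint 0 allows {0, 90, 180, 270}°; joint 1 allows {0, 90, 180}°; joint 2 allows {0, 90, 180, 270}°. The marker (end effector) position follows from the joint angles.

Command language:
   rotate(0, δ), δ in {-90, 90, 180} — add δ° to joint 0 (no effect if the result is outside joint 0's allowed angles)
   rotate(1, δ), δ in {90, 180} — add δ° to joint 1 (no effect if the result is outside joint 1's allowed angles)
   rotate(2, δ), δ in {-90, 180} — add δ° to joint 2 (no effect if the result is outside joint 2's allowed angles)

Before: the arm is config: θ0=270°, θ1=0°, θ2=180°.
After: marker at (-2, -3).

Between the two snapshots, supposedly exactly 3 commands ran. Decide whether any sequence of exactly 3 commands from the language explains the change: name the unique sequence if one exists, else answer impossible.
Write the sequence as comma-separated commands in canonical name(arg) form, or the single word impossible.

rotate(2, -90), rotate(2, -90), rotate(2, -90)

from: config: θ0=270°, θ1=0°, θ2=180°
[1] after rotate(2, -90): config: θ0=270°, θ1=0°, θ2=90°
[2] after rotate(2, -90): config: θ0=270°, θ1=0°, θ2=0°
[3] after rotate(2, -90): config: θ0=270°, θ1=0°, θ2=270°
uniquely the one of 343 3-step routes that fits.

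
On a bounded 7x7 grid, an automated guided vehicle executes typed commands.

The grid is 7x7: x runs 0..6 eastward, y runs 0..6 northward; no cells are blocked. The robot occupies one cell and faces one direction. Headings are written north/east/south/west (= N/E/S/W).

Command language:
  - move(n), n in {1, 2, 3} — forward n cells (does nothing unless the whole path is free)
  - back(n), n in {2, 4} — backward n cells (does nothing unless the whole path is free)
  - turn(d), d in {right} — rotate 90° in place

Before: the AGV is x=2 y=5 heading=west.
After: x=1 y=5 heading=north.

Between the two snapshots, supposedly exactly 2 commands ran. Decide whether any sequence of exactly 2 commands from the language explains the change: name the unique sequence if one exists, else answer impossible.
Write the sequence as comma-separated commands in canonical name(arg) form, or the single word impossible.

key: order matters: swapping move(1) and turn(right) lands elsewhere
start: x=2 y=5 heading=west
1. move(1) → x=1 y=5 heading=west
2. turn(right) → x=1 y=5 heading=north
uniquely the one of 36 2-step routes that fits.

move(1), turn(right)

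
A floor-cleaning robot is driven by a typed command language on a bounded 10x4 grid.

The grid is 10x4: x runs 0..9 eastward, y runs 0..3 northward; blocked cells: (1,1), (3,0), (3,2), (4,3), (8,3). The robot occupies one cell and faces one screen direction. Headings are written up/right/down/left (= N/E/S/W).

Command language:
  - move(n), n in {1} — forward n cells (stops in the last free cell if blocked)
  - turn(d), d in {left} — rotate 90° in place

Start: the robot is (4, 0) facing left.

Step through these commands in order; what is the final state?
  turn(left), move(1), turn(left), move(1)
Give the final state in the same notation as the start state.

(5, 0) facing right

start: (4, 0) facing left
step 1 (turn(left)): (4, 0) facing down
step 2 (move(1)): (4, 0) facing down
step 3 (turn(left)): (4, 0) facing right
step 4 (move(1)): (5, 0) facing right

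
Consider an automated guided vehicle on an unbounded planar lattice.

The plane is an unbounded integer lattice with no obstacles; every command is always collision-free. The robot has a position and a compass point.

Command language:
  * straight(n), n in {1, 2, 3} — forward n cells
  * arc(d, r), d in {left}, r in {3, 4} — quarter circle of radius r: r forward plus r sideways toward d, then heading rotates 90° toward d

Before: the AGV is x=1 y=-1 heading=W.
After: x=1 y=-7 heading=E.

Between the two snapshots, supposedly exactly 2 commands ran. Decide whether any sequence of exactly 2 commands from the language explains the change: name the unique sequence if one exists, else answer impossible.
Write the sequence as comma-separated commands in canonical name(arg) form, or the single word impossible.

key: position moved to (1,-7) AND the heading swung to E — translation plus rotation needed
begin: x=1 y=-1 heading=W
t=1 arc(left, 3) ⇒ x=-2 y=-4 heading=S
t=2 arc(left, 3) ⇒ x=1 y=-7 heading=E
no other 2-command option fits: unique.

arc(left, 3), arc(left, 3)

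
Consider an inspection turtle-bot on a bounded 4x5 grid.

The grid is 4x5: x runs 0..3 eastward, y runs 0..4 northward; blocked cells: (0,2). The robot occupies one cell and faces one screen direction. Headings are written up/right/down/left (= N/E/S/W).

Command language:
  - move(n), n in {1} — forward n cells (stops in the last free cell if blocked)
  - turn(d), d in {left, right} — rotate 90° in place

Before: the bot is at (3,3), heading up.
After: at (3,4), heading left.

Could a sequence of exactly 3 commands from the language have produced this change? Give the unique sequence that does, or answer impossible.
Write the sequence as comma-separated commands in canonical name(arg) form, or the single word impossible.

key: order matters: swapping move(1) and turn(left) lands elsewhere
t0: at (3,3), heading up
1. move(1) → at (3,4), heading up
2. move(1) → at (3,4), heading up
3. turn(left) → at (3,4), heading left
all 27 alternatives checked — unique.

move(1), move(1), turn(left)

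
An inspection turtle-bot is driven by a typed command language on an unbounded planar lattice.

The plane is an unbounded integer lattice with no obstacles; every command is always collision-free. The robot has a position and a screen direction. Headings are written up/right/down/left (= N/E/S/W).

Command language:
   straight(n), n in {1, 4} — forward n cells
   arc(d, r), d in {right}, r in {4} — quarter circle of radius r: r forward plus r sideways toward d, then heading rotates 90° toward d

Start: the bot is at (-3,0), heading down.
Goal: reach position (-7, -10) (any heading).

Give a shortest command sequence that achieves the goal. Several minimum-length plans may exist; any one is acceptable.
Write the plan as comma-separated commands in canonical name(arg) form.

straight(4), straight(1), straight(1), arc(right, 4)

from: at (-3,0), heading down
t=1 straight(4) ⇒ at (-3,-4), heading down
t=2 straight(1) ⇒ at (-3,-5), heading down
t=3 straight(1) ⇒ at (-3,-6), heading down
t=4 arc(right, 4) ⇒ at (-7,-10), heading left
no 3-step plan works, so 4 is optimal.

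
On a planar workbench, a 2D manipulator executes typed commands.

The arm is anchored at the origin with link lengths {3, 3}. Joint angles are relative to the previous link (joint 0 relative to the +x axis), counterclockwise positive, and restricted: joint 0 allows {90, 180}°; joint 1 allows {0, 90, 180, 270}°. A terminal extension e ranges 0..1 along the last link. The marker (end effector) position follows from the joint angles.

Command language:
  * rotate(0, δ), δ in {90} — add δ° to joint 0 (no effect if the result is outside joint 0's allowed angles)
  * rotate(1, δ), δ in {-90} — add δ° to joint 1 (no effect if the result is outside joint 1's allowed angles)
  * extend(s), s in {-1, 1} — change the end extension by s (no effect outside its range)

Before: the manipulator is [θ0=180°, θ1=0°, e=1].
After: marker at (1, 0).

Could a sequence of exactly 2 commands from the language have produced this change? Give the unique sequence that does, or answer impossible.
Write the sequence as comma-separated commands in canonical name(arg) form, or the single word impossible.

rotate(1, -90), rotate(1, -90)

t0: [θ0=180°, θ1=0°, e=1]
t=1 rotate(1, -90) ⇒ [θ0=180°, θ1=270°, e=1]
t=2 rotate(1, -90) ⇒ [θ0=180°, θ1=180°, e=1]
no other 2-command option fits: unique.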